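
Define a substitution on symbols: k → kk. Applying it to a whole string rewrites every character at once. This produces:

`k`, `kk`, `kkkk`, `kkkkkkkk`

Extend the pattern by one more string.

kkkkkkkkkkkkkkkk

Expanding kkkkkkkk: k→kk, k→kk, k→kk, k→kk, k→kk, k→kk, k→kk, k→kk. Concatenated: kk kk kk kk kk kk kk kk.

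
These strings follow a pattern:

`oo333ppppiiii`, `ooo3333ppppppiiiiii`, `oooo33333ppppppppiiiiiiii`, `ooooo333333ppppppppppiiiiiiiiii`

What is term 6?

ooooooo33333333ppppppppppppppiiiiiiiiiiiiii

Reading off run lengths: o runs 2, 3, 4, 5; 3 runs 3, 4, 5, 6; p runs 4, 6, 8, 10; i runs 4, 6, 8, 10 — each is linear in n, where the shown terms are n = 2, 3, 4, 5.
Setting n = 7 gives 7, 8, 14, 14 characters in each block.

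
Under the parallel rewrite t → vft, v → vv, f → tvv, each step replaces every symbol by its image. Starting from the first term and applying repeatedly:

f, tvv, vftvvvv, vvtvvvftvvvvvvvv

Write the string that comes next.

φ(vvtvvvftvvvvvvvv) expands symbol-by-symbol to vv vv vft vv vv vv tvv vft vv vv vv vv vv vv vv vv; joining the 16 pieces gives the next term.

vvvvvftvvvvvvtvvvftvvvvvvvvvvvvvvvv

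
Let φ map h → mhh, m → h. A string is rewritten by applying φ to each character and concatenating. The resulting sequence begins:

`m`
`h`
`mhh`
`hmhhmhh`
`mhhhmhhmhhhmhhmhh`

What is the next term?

hmhhmhhmhhhmhhmhhhmhhmhhmhhhmhhmhhhmhhmhh

Replace each of the 17 characters of mhhhmhhmhhhmhhmhh in place — h mhh mhh mhh h mhh mhh h mhh mhh mhh h mhh mhh h mhh mhh — and concatenate.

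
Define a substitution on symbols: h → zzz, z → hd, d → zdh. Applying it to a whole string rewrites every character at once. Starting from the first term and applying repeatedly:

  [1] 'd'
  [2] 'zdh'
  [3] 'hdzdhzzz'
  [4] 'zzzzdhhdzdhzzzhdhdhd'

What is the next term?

hdhdhdhdzdhzzzzzzzdhhdzdhzzzhdhdhdzzzzdhzzzzdhzzzzdh

Applying the rule to each of the 20 symbols of zzzzdhhdzdhzzzhdhdhd gives the pieces hd hd hd hd zdh zzz zzz zdh hd zdh zzz hd hd hd zzz zdh zzz zdh zzz zdh, which concatenate to the answer.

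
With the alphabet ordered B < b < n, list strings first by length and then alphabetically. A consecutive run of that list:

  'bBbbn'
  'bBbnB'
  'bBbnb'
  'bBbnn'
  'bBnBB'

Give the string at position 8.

bBnbB

Advancing 3 positions from bBnBB through bBnBB → bBnBb → bBnBn reaches term 8.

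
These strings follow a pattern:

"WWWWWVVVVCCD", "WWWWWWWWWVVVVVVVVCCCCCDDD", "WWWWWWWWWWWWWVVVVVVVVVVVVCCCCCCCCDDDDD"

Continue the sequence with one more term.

WWWWWWWWWWWWWWWWWVVVVVVVVVVVVVVVVCCCCCCCCCCCDDDDDDD

The n-th term is 4n+1 W's then 4n V's then 3n-1 C's then 2n-1 D's (n = 1, 2, …).
Setting n = 4 gives 17, 16, 11, 7 characters in each block.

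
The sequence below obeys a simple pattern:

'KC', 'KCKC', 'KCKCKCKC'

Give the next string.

KCKCKCKCKCKCKCKC

Every step duplicates the string.
One more doubling of KCKCKCKC gives the answer.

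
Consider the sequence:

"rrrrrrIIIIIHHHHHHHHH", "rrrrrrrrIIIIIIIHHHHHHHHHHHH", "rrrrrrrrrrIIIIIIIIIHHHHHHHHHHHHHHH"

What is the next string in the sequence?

rrrrrrrrrrrrIIIIIIIIIIIHHHHHHHHHHHHHHHHHH

Term n consists of 2n r's, followed by 2n-1 I's, followed by 3n H's, where the shown terms are n = 3, 4, 5.
Setting n = 6 gives 12, 11, 18 characters in each block.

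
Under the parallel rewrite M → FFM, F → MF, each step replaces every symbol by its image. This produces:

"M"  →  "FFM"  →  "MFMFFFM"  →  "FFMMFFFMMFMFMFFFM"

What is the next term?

MFMFFFMFFMMFMFMFFFMFFMMFFFMMFFFMMFMFMFFFM

Replace each of the 17 characters of FFMMFFFMMFMFMFFFM in place — MF MF FFM FFM MF MF MF FFM FFM MF FFM MF FFM MF MF MF FFM — and concatenate.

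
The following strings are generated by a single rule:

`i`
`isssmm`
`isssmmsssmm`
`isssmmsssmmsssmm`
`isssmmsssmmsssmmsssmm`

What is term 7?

Every step adds sssmm to the end: s(k+1) = s(k)·sssmm.
From isssmmsssmmsssmmsssmm, 2 further steps: isssmmsssmmsssmmsssmm → isssmmsssmmsssmmsssmmsssmm → (answer).

isssmmsssmmsssmmsssmmsssmmsssmm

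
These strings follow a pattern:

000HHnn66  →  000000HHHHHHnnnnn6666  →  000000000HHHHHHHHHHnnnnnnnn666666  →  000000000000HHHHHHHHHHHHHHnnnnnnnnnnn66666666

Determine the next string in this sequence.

Each string has the form 0^{3n} H^{4n-2} n^{3n-1} 6^{2n} (n = 1, 2, …).
At n = 5 the blocks have lengths 15, 18, 14, 10.

000000000000000HHHHHHHHHHHHHHHHHHnnnnnnnnnnnnnn6666666666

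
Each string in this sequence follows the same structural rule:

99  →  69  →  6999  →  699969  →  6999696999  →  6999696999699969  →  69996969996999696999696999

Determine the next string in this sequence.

This is a Fibonacci-style word recurrence s(k) = s(k−1)·s(k−2): e.g. 69·99 = 6999.
Continuing: 69996969996999696999696999 · 6999696999699969 gives term 8.

699969699969996969996969996999696999699969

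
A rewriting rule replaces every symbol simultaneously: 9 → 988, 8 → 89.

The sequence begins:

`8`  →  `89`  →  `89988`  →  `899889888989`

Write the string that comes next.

Apply φ to 899889888989 symbol by symbol: 8→89, 9→988, 9→988, 8→89, 8→89, 9→988, 8→89, 8→89, 8→89, 9→988, 8→89, 9→988; joined: 89 988 988 89 89 988 89 89 89 988 89 988.

89988988898998889898998889988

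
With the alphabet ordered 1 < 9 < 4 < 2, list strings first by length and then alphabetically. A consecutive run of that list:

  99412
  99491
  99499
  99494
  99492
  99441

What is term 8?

99444

Stepping forward 2 times from 99441: 99441 → 99449, then the target.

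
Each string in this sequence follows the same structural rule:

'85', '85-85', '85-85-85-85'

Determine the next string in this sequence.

85-85-85-85-85-85-85-85

Every step duplicates the string with '-' between the halves.
So the next term is two copies of 85-85-85-85 with '-' between the halves.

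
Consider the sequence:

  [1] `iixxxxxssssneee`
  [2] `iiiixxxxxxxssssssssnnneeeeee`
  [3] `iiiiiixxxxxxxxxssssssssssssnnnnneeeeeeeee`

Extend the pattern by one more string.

The n-th term is 2n i's then 2n+3 x's then 4n s's then 2n-1 n's then 3n e's (n = 1, 2, …).
For the next term, n = 4, so the run lengths are 8, 11, 16, 7, 12.

iiiiiiiixxxxxxxxxxxssssssssssssssssnnnnnnneeeeeeeeeeee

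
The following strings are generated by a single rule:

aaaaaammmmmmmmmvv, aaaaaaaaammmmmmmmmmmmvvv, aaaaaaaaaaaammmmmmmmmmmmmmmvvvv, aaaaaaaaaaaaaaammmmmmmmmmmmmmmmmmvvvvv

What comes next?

Term n consists of 3n a's, followed by 3n+3 m's, followed by n v's, where the shown terms are n = 2, 3, 4, 5.
At n = 6 the blocks have lengths 18, 21, 6.

aaaaaaaaaaaaaaaaaammmmmmmmmmmmmmmmmmmmmvvvvvv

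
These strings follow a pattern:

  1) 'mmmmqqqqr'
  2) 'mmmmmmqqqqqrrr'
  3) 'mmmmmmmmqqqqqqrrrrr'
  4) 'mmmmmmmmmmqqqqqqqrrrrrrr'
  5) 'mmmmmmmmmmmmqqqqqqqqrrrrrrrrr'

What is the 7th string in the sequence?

mmmmmmmmmmmmmmmmqqqqqqqqqqrrrrrrrrrrrrr

The n-th term is 2n+2 m's then n+3 q's then 2n-1 r's (n = 1, 2, …).
Setting n = 7 gives 16, 10, 13 characters in each block.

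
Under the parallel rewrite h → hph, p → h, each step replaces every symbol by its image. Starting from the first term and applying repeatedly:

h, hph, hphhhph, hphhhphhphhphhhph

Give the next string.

φ(hphhhphhphhphhhph) expands symbol-by-symbol to hph h hph hph hph h hph hph h hph hph h hph hph hph h hph; joining the 17 pieces gives the next term.

hphhhphhphhphhhphhphhhphhphhhphhphhphhhph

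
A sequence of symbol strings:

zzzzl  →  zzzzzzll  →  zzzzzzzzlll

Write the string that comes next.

Term n consists of 2n z's, followed by n-1 l's, where the shown terms are n = 2, 3, 4.
Setting n = 5 gives 10, 4 characters in each block.

zzzzzzzzzzllll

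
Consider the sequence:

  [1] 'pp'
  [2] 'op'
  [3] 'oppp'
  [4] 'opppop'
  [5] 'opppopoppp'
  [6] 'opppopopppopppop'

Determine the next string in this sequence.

opppopopppopppopopppopoppp

This is a Fibonacci-style word recurrence s(k) = s(k−1)·s(k−2): e.g. op·pp = oppp.
The next term joins opppopopppopppop and opppopoppp.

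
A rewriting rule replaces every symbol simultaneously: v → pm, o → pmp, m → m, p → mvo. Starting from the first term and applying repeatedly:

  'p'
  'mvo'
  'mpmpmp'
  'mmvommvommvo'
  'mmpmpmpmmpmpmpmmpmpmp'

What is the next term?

Rewriting the 21 symbols of mmpmpmpmmpmpmpmmpmpmp one by one yields m m mvo m mvo m mvo m m mvo m mvo m mvo m m mvo m mvo m mvo; concatenated:

mmmvommvommvommmvommvommvommmvommvommvo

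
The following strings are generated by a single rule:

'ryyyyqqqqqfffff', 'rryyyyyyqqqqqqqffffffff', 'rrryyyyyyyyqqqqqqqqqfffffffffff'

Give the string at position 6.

rrrrrryyyyyyyyyyyyyyqqqqqqqqqqqqqqqffffffffffffffffffff

Each string has the form r^{n-1} y^{2n} q^{2n+1} f^{3n-1}, where the shown terms are n = 2, 3, 4.
At n = 7 the blocks have lengths 6, 14, 15, 20.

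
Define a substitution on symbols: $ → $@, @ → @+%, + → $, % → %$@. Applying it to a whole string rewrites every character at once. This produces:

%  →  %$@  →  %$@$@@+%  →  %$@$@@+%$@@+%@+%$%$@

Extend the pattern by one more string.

Replace each of the 20 characters of %$@$@@+%$@@+%@+%$%$@ in place — %$@ $@ @+% $@ @+% @+% $ %$@ $@ @+% @+% $ %$@ @+% $ %$@ $@ %$@ $@ @+% — and concatenate.

%$@$@@+%$@@+%@+%$%$@$@@+%@+%$%$@@+%$%$@$@%$@$@@+%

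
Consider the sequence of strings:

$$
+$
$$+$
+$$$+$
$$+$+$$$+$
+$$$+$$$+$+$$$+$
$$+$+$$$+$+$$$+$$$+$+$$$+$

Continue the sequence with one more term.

Each term (from the third on) is the two preceding terms concatenated in order: term 3 = $$·+$ = $$+$.
So term 8 is +$$$+$$$+$+$$$+$·$$+$+$$$+$+$$$+$$$+$+$$$+$.

+$$$+$$$+$+$$$+$$$+$+$$$+$+$$$+$$$+$+$$$+$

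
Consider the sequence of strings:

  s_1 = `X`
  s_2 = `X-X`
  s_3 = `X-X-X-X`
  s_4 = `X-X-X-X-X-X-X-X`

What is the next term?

Every step duplicates the string with '-' between the halves.
Doubling X-X-X-X-X-X-X-X with '-' between the halves:

X-X-X-X-X-X-X-X-X-X-X-X-X-X-X-X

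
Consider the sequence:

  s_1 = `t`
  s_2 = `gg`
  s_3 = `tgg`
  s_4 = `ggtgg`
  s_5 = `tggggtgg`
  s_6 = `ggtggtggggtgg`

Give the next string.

Each term (from the third on) is the two preceding terms concatenated in order: term 3 = t·gg = tgg.
So term 7 is tggggtgg·ggtggtggggtgg.

tggggtggggtggtggggtgg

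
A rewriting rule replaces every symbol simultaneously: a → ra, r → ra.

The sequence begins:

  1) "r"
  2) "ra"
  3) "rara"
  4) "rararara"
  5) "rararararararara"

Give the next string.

φ(rararararararara) expands symbol-by-symbol to ra ra ra ra ra ra ra ra ra ra ra ra ra ra ra ra; joining the 16 pieces gives the next term.

rararararararararararararararara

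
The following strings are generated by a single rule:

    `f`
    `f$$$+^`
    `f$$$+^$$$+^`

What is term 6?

f$$$+^$$$+^$$$+^$$$+^$$$+^

Each term is the previous one with $$$+^ appended.
From f$$$+^$$$+^, 3 further steps: f$$$+^$$$+^ → f$$$+^$$$+^$$$+^ → f$$$+^$$$+^$$$+^$$$+^ → (answer).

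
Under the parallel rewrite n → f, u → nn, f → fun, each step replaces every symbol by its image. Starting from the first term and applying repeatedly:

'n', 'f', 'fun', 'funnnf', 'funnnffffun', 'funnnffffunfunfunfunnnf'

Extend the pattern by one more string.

Rewriting the 23 symbols of funnnffffunfunfunfunnnf one by one yields fun nn f f f fun fun fun fun nn f fun nn f fun nn f fun nn f f f fun; concatenated:

funnnffffunfunfunfunnnffunnnffunnnffunnnffffun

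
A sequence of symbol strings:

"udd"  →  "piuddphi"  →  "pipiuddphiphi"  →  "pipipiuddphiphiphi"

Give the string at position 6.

Every step adds pi to the front and phi to the end of the previous string.
From pipipiuddphiphiphi, 2 further steps: pipipiuddphiphiphi → pipipipiuddphiphiphiphi → (answer).

pipipipipiuddphiphiphiphiphi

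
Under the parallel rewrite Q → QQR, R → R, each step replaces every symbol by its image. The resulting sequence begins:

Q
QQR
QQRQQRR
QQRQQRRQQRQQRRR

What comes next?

Applying the rule to each of the 15 symbols of QQRQQRRQQRQQRRR gives the pieces QQR QQR R QQR QQR R R QQR QQR R QQR QQR R R R, which concatenate to the answer.

QQRQQRRQQRQQRRRQQRQQRRQQRQQRRRR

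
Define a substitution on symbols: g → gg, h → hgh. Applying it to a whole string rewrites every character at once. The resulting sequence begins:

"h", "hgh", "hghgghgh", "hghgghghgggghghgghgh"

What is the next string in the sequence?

φ(hghgghghgggghghgghgh) expands symbol-by-symbol to hgh gg hgh gg gg hgh gg hgh gg gg gg gg hgh gg hgh gg gg hgh gg hgh; joining the 20 pieces gives the next term.

hghgghghgggghghgghghgggggggghghgghghgggghghgghgh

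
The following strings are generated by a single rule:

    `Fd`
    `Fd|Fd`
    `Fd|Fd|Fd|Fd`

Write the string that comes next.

Each string is two copies of the previous one joined by '|'.
Doubling Fd|Fd|Fd|Fd with '|' between the halves:

Fd|Fd|Fd|Fd|Fd|Fd|Fd|Fd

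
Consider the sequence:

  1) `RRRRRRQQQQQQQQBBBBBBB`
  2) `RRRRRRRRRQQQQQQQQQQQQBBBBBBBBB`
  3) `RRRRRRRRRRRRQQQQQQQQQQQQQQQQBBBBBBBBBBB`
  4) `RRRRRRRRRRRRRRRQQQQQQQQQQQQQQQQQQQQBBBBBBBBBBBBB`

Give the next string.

Term n consists of 3n R's, followed by 4n Q's, followed by 2n+3 B's, where the shown terms are n = 2, 3, 4, 5.
At n = 6 the blocks have lengths 18, 24, 15.

RRRRRRRRRRRRRRRRRRQQQQQQQQQQQQQQQQQQQQQQQQBBBBBBBBBBBBBBB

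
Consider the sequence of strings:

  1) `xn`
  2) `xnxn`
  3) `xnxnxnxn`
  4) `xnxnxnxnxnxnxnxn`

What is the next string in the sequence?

Every step duplicates the string.
One more doubling of xnxnxnxnxnxnxnxn gives the answer.

xnxnxnxnxnxnxnxnxnxnxnxnxnxnxnxn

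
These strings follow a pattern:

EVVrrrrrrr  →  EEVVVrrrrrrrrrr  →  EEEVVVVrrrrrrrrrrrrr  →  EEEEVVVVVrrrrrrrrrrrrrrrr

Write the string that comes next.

EEEEEVVVVVVrrrrrrrrrrrrrrrrrrr

The n-th term is n-1 E's then n V's then 3n+1 r's, where the shown terms are n = 2, 3, 4, 5.
At n = 6 the blocks have lengths 5, 6, 19.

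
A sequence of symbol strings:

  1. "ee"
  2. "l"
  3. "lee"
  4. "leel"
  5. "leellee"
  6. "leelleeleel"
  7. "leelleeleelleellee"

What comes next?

leelleeleelleelleeleelleeleel

Each term (from the third on) is the previous term followed by the one before it: term 3 = l·ee = lee.
The next term joins leelleeleelleellee and leelleeleel.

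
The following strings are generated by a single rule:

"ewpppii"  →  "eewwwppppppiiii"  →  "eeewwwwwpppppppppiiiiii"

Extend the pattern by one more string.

Term n consists of n e's, followed by 2n-1 w's, followed by 3n p's, followed by 2n i's (n = 1, 2, …).
Setting n = 4 gives 4, 7, 12, 8 characters in each block.

eeeewwwwwwwppppppppppppiiiiiiii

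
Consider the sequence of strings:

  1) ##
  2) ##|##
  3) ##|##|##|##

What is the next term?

Every step duplicates the string with '|' between the halves.
Doubling ##|##|##|## with '|' between the halves:

##|##|##|##|##|##|##|##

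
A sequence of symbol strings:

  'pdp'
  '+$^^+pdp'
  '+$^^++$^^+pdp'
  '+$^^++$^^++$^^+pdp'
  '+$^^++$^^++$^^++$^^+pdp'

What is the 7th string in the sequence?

The strings grow by a fixed prefix +$^^+ each time.
From +$^^++$^^++$^^++$^^+pdp, 2 further steps: +$^^++$^^++$^^++$^^+pdp → +$^^++$^^++$^^++$^^++$^^+pdp → (answer).

+$^^++$^^++$^^++$^^++$^^++$^^+pdp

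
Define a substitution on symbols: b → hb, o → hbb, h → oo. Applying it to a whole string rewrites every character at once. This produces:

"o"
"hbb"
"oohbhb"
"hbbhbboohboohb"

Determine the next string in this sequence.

Applying the rule to each of the 14 symbols of hbbhbboohboohb gives the pieces oo hb hb oo hb hb hbb hbb oo hb hbb hbb oo hb, which concatenate to the answer.

oohbhboohbhbhbbhbboohbhbbhbboohb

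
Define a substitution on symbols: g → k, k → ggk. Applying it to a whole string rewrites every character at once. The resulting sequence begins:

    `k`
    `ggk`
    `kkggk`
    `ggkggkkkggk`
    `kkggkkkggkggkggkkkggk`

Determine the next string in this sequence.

ggkggkkkggkggkggkkkggkkkggkkkggkggkggkkkggk

φ(kkggkkkggkggkggkkkggk) expands symbol-by-symbol to ggk ggk k k ggk ggk ggk k k ggk k k ggk k k ggk ggk ggk k k ggk; joining the 21 pieces gives the next term.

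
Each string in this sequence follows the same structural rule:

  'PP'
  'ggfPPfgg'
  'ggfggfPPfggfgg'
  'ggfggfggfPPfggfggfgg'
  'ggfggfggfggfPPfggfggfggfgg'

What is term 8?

Each term wraps the previous one in ggf on the left and fgg on the right.
From ggfggfggfggfPPfggfggfggfgg, 3 further steps: ggfggfggfggfPPfggfggfggfgg → ggfggfggfggfggfPPfggfggfggfggfgg → ggfggfggfggfggfggfPPfggfggfggfggfggfgg → (answer).

ggfggfggfggfggfggfggfPPfggfggfggfggfggfggfgg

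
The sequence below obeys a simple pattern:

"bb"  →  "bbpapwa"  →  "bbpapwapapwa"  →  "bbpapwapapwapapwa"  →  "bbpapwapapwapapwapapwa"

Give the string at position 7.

The strings grow by a fixed suffix papwa each time.
From bbpapwapapwapapwapapwa, 2 further steps: bbpapwapapwapapwapapwa → bbpapwapapwapapwapapwapapwa → (answer).

bbpapwapapwapapwapapwapapwapapwa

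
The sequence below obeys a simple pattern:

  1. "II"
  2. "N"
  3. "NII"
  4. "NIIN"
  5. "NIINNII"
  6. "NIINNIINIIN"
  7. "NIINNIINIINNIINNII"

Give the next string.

NIINNIINIINNIINNIINIINNIINIIN

This is a Fibonacci-style word recurrence s(k) = s(k−1)·s(k−2): e.g. N·II = NII.
The next term joins NIINNIINIINNIINNII and NIINNIINIIN.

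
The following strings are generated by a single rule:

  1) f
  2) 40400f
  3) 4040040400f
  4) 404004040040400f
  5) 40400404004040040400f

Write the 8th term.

40400404004040040400404004040040400f

Every step adds 40400 at the front: s(k+1) = 40400·s(k).
From 40400404004040040400f, 3 further steps: 40400404004040040400f → 4040040400404004040040400f → 404004040040400404004040040400f → (answer).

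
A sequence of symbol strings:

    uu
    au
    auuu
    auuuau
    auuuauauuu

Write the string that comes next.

From term 3 onward, concatenate the last term with the second-to-last: au·uu = auuu, auuu·au = auuuau, …
Continuing: auuuauauuu · auuuau gives term 6.

auuuauauuuauuuau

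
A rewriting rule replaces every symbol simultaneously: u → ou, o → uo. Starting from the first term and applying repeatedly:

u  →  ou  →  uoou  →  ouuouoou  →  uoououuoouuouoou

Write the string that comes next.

ouuouoouuoououuouoououuoouuouoou

Applying the rule to each of the 16 symbols of uoououuoouuouoou gives the pieces ou uo uo ou uo ou ou uo uo ou ou uo ou uo uo ou, which concatenate to the answer.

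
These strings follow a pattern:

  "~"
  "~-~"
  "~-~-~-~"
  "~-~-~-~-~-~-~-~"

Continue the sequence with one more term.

Every step duplicates the string with '-' between the halves.
One more doubling of ~-~-~-~-~-~-~-~ gives the answer.

~-~-~-~-~-~-~-~-~-~-~-~-~-~-~-~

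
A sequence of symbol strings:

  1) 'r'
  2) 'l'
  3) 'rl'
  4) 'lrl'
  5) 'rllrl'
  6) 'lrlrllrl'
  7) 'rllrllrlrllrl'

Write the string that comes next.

lrlrllrlrllrllrlrllrl

This is a Fibonacci-style word recurrence s(k) = s(k−2)·s(k−1): e.g. r·l = rl.
So term 8 is lrlrllrl·rllrllrlrllrl.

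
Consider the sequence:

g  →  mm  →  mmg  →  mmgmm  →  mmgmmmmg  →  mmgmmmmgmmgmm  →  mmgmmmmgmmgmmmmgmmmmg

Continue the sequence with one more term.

mmgmmmmgmmgmmmmgmmmmgmmgmmmmgmmgmm

Each term (from the third on) is the previous term followed by the one before it: term 3 = mm·g = mmg.
The next term joins mmgmmmmgmmgmmmmgmmmmg and mmgmmmmgmmgmm.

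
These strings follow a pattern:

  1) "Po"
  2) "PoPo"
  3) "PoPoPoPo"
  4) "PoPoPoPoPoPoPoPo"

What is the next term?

Each string is two copies of the previous one concatenated.
Doubling PoPoPoPoPoPoPoPo:

PoPoPoPoPoPoPoPoPoPoPoPoPoPoPoPo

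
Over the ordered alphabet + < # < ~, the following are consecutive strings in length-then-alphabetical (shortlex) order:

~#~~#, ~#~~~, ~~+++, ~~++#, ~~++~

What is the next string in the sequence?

~~+#+

The successor of ~~++~ increments the rightmost position that isn't already ~ and resets every position after it to +.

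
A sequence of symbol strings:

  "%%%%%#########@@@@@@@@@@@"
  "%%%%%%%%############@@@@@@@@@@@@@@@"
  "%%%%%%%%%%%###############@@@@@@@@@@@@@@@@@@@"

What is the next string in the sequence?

%%%%%%%%%%%%%%##################@@@@@@@@@@@@@@@@@@@@@@@

Reading off run lengths: % runs 5, 8, 11; # runs 9, 12, 15; @ runs 11, 15, 19 — each is linear in n, where the shown terms are n = 2, 3, 4.
At n = 5 the blocks have lengths 14, 18, 23.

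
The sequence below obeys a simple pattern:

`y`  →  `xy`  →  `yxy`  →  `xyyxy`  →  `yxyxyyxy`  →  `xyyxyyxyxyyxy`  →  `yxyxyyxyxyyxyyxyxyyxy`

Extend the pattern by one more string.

xyyxyyxyxyyxyyxyxyyxyxyyxyyxyxyyxy

Each term (from the third on) is the two preceding terms concatenated in order: term 3 = y·xy = yxy.
Continuing: xyyxyyxyxyyxy · yxyxyyxyxyyxyyxyxyyxy gives term 8.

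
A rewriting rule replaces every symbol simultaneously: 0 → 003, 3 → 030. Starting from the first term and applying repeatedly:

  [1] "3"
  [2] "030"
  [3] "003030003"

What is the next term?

003003030003030003003003030

Expanding 003030003: 0→003, 0→003, 3→030, 0→003, 3→030, 0→003, 0→003, 0→003, 3→030. Concatenated: 003 003 030 003 030 003 003 003 030.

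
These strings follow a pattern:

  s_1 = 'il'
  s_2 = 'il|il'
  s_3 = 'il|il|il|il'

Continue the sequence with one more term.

Every step duplicates the string with '|' between the halves.
One more doubling of il|il|il|il gives the answer.

il|il|il|il|il|il|il|il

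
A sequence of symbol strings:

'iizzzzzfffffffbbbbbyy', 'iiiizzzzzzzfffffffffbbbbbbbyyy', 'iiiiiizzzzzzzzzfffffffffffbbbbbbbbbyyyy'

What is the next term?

Term n consists of 2n-2 i's, followed by 2n+1 z's, followed by 2n+3 f's, followed by 2n+1 b's, followed by n y's, where the shown terms are n = 2, 3, 4.
For the next term, n = 5, so the run lengths are 8, 11, 13, 11, 5.

iiiiiiiizzzzzzzzzzzfffffffffffffbbbbbbbbbbbyyyyy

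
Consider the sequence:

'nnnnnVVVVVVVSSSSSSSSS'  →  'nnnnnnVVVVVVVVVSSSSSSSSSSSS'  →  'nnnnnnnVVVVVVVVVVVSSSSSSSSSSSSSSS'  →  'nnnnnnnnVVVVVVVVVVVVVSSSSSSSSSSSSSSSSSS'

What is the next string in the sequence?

nnnnnnnnnVVVVVVVVVVVVVVVSSSSSSSSSSSSSSSSSSSSS

Term n consists of n+3 n's, followed by 2n+3 V's, followed by 3n+3 S's, where the shown terms are n = 2, 3, 4, 5.
At n = 6 the blocks have lengths 9, 15, 21.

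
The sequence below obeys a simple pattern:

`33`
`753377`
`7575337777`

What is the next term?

Each term wraps the previous one in 75 on the left and 77 on the right.
Applying this once more to 7575337777:

75757533777777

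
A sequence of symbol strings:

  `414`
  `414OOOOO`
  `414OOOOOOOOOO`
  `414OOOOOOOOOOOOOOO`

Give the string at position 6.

Every step adds OOOOO to the end: s(k+1) = s(k)·OOOOO.
From 414OOOOOOOOOOOOOOO, 2 further steps: 414OOOOOOOOOOOOOOO → 414OOOOOOOOOOOOOOOOOOOO → (answer).

414OOOOOOOOOOOOOOOOOOOOOOOOO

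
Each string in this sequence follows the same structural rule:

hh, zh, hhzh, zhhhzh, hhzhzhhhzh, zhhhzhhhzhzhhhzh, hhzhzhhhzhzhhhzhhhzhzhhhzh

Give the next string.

zhhhzhhhzhzhhhzhhhzhzhhhzhzhhhzhhhzhzhhhzh

From term 3 onward, concatenate the second-to-last term with the last: hh·zh = hhzh, zh·hhzh = zhhhzh, …
So term 8 is zhhhzhhhzhzhhhzh·hhzhzhhhzhzhhhzhhhzhzhhhzh.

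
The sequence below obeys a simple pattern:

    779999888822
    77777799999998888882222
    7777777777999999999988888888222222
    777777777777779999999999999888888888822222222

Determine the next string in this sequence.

77777777777777777799999999999999998888888888882222222222

Term n consists of 4n-2 7's, followed by 3n+1 9's, followed by 2n+2 8's, followed by 2n 2's (n = 1, 2, …).
At n = 5 the blocks have lengths 18, 16, 12, 10.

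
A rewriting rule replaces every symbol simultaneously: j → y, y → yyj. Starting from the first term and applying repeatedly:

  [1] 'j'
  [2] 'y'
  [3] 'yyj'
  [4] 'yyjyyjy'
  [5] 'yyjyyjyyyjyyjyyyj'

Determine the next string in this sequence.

Replace each of the 17 characters of yyjyyjyyyjyyjyyyj in place — yyj yyj y yyj yyj y yyj yyj yyj y yyj yyj y yyj yyj yyj y — and concatenate.

yyjyyjyyyjyyjyyyjyyjyyjyyyjyyjyyyjyyjyyjy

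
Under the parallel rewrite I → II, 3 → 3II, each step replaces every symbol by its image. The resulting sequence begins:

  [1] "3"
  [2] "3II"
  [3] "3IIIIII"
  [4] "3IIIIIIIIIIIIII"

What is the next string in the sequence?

φ(3IIIIIIIIIIIIII) expands symbol-by-symbol to 3II II II II II II II II II II II II II II II; joining the 15 pieces gives the next term.

3IIIIIIIIIIIIIIIIIIIIIIIIIIIIII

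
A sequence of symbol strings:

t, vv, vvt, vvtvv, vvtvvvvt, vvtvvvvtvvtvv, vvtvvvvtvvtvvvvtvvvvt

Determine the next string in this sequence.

Each term (from the third on) is the previous term followed by the one before it: term 3 = vv·t = vvt.
So term 8 is vvtvvvvtvvtvvvvtvvvvt·vvtvvvvtvvtvv.

vvtvvvvtvvtvvvvtvvvvtvvtvvvvtvvtvv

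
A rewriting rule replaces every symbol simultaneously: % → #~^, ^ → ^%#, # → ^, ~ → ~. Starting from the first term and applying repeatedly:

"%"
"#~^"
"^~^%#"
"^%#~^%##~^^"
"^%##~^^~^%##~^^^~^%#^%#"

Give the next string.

Rewriting the 23 symbols of ^%##~^^~^%##~^^^~^%#^%# one by one yields ^%# #~^ ^ ^ ~ ^%# ^%# ~ ^%# #~^ ^ ^ ~ ^%# ^%# ^%# ~ ^%# #~^ ^ ^%# #~^ ^; concatenated:

^%##~^^^~^%#^%#~^%##~^^^~^%#^%#^%#~^%##~^^^%##~^^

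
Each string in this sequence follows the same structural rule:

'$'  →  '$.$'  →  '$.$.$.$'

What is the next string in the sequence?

s(k+1) = s(k)·.·s(k) — each term doubles the last with '.' between the halves.
Doubling $.$.$.$ with '.' between the halves:

$.$.$.$.$.$.$.$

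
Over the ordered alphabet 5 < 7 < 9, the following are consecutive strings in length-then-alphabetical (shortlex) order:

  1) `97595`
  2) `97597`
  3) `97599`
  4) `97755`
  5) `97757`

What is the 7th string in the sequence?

Advancing 2 positions from 97757 through 97757 → 97759 reaches term 7.

97775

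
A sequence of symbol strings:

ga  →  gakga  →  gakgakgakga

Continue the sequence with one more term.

s(k+1) = s(k)·k·s(k) — each term doubles the last with 'k' between the halves.
One more doubling of gakgakgakga gives the answer.

gakgakgakgakgakgakgakga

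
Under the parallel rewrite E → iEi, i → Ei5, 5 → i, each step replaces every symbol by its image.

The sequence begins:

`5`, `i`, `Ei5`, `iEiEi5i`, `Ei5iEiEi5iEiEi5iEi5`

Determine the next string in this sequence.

Rewriting the 19 symbols of Ei5iEiEi5iEiEi5iEi5 one by one yields iEi Ei5 i Ei5 iEi Ei5 iEi Ei5 i Ei5 iEi Ei5 iEi Ei5 i Ei5 iEi Ei5 i; concatenated:

iEiEi5iEi5iEiEi5iEiEi5iEi5iEiEi5iEiEi5iEi5iEiEi5i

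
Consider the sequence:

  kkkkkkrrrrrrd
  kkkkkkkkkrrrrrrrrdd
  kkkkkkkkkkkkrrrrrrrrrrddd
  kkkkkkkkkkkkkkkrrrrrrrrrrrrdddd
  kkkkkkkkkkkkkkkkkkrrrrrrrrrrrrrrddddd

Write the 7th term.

kkkkkkkkkkkkkkkkkkkkkkkkrrrrrrrrrrrrrrrrrrddddddd

Reading off run lengths: k runs 6, 9, 12, 15, 18; r runs 6, 8, 10, 12, 14; d runs 1, 2, 3, 4, 5 — each is linear in n, where the shown terms are n = 2, 3, 4, 5, 6.
At n = 8 the blocks have lengths 24, 18, 7.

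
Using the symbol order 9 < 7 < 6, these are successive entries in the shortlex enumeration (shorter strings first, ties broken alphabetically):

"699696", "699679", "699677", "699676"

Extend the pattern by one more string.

The successor of 699676 increments the rightmost position that isn't already 6 and resets every position after it to 9.

699669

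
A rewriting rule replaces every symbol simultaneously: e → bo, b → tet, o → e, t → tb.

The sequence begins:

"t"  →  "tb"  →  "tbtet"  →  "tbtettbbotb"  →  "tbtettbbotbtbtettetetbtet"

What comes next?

tbtettbbotbtbtettetetbtettbtettbbotbtbbotbbotbtettbbotb

φ(tbtettbbotbtbtettetetbtet) expands symbol-by-symbol to tb tet tb bo tb tb tet tet e tb tet tb tet tb bo tb tb bo tb bo tb tet tb bo tb; joining the 25 pieces gives the next term.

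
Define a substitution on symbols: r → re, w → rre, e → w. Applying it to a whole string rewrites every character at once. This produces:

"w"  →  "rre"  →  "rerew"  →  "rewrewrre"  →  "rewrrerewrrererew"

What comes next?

rewrrererewrewrrererewrewrewrre

φ(rewrrerewrrererew) expands symbol-by-symbol to re w rre re re w re w rre re re w re w re w rre; joining the 17 pieces gives the next term.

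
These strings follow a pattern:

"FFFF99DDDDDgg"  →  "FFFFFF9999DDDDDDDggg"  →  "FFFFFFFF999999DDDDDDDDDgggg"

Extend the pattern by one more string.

Reading off run lengths: F runs 4, 6, 8; 9 runs 2, 4, 6; D runs 5, 7, 9; g runs 2, 3, 4 — each is linear in n, where the shown terms are n = 2, 3, 4.
At n = 5 the blocks have lengths 10, 8, 11, 5.

FFFFFFFFFF99999999DDDDDDDDDDDggggg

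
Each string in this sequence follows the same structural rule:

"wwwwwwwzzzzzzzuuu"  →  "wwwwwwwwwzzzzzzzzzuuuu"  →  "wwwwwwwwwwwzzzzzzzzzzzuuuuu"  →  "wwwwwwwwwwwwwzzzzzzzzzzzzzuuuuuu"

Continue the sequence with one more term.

Term n consists of 2n+1 w's, followed by 2n+1 z's, followed by n u's, where the shown terms are n = 3, 4, 5, 6.
For the next term, n = 7, so the run lengths are 15, 15, 7.

wwwwwwwwwwwwwwwzzzzzzzzzzzzzzzuuuuuuu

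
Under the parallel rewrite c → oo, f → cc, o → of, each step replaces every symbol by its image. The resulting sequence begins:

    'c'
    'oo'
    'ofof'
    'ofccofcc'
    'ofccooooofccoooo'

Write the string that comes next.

ofccooooofofofofofccooooofofofof

Applying the rule to each of the 16 symbols of ofccooooofccoooo gives the pieces of cc oo oo of of of of of cc oo oo of of of of, which concatenate to the answer.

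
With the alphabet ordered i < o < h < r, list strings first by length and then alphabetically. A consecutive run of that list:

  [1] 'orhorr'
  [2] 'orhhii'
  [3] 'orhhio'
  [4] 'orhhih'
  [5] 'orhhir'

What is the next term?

orhhoi

Treat orhhir as a base-4 numeral over the given alphabet and add one, carrying through any trailing r's.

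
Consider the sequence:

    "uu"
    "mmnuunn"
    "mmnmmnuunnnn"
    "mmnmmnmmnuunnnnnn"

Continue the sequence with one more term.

Each term wraps the previous one in mmn on the left and nn on the right.
One more step from mmnmmnmmnuunnnnnn gives the answer.

mmnmmnmmnmmnuunnnnnnnn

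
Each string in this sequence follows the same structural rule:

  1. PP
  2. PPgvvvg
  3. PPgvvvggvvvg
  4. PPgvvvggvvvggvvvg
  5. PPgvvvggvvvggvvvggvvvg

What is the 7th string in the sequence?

PPgvvvggvvvggvvvggvvvggvvvggvvvg

Each term is the previous one with gvvvg appended.
From PPgvvvggvvvggvvvggvvvg, 2 further steps: PPgvvvggvvvggvvvggvvvg → PPgvvvggvvvggvvvggvvvggvvvg → (answer).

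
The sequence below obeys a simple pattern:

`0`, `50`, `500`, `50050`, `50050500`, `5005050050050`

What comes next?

This is a Fibonacci-style word recurrence s(k) = s(k−1)·s(k−2): e.g. 50·0 = 500.
So term 7 is 5005050050050·50050500.

500505005005050050500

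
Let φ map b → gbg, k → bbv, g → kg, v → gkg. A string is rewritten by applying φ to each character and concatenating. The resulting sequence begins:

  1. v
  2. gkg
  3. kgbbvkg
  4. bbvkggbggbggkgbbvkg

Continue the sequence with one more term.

Applying the rule to each of the 19 symbols of bbvkggbggbggkgbbvkg gives the pieces gbg gbg gkg bbv kg kg gbg kg kg gbg kg kg bbv kg gbg gbg gkg bbv kg, which concatenate to the answer.

gbggbggkgbbvkgkggbgkgkggbgkgkgbbvkggbggbggkgbbvkg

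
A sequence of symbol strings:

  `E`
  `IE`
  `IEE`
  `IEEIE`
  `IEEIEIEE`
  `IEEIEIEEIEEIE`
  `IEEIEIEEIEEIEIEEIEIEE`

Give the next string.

From term 3 onward, concatenate the last term with the second-to-last: IE·E = IEE, IEE·IE = IEEIE, …
The next term joins IEEIEIEEIEEIEIEEIEIEE and IEEIEIEEIEEIE.

IEEIEIEEIEEIEIEEIEIEEIEEIEIEEIEEIE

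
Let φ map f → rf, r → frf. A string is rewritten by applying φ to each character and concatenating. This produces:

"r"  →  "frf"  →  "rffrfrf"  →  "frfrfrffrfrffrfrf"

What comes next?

rffrfrffrfrffrfrfrffrfrffrfrfrffrfrffrfrf

Applying the rule to each of the 17 symbols of frfrfrffrfrffrfrf gives the pieces rf frf rf frf rf frf rf rf frf rf frf rf rf frf rf frf rf, which concatenate to the answer.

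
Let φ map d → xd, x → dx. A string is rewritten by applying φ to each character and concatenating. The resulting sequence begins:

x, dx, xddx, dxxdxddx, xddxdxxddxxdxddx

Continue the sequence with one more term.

dxxdxddxxddxdxxdxddxdxxddxxdxddx

Applying the rule to each of the 16 symbols of xddxdxxddxxdxddx gives the pieces dx xd xd dx xd dx dx xd xd dx dx xd dx xd xd dx, which concatenate to the answer.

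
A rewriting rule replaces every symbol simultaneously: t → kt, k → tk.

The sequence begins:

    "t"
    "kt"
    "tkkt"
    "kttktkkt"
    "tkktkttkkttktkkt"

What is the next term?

kttktkkttkktkttktkktkttkkttktkkt

Applying the rule to each of the 16 symbols of tkktkttkkttktkkt gives the pieces kt tk tk kt tk kt kt tk tk kt kt tk kt tk tk kt, which concatenate to the answer.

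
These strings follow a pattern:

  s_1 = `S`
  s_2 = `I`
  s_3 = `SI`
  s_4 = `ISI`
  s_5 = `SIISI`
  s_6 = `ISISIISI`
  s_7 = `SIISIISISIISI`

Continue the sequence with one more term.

ISISIISISIISIISISIISI

From term 3 onward, concatenate the second-to-last term with the last: S·I = SI, I·SI = ISI, …
The next term joins ISISIISI and SIISIISISIISI.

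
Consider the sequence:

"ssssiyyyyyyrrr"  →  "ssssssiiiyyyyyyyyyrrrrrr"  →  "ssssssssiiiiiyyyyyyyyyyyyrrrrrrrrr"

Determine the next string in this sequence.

Each string has the form s^{2n+2} i^{2n-1} y^{3n+3} r^{3n} (n = 1, 2, …).
At n = 4 the blocks have lengths 10, 7, 15, 12.

ssssssssssiiiiiiiyyyyyyyyyyyyyyyrrrrrrrrrrrr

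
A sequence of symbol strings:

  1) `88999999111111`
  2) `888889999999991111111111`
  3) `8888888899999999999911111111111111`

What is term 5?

Term n consists of 3n-1 8's, followed by 3n+3 9's, followed by 4n+2 1's (n = 1, 2, …).
At n = 5 the blocks have lengths 14, 18, 22.

888888888888889999999999999999991111111111111111111111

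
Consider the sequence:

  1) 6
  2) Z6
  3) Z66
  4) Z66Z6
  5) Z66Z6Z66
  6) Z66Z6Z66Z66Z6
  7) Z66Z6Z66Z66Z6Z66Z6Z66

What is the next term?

Each term (from the third on) is the previous term followed by the one before it: term 3 = Z6·6 = Z66.
Continuing: Z66Z6Z66Z66Z6Z66Z6Z66 · Z66Z6Z66Z66Z6 gives term 8.

Z66Z6Z66Z66Z6Z66Z6Z66Z66Z6Z66Z66Z6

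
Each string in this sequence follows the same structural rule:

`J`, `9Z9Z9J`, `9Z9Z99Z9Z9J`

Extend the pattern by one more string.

The strings grow by a fixed prefix 9Z9Z9 each time.
So the next term is 9Z9Z9·9Z9Z99Z9Z9J.

9Z9Z99Z9Z99Z9Z9J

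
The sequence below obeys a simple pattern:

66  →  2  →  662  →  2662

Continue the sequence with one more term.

6622662

This is a Fibonacci-style word recurrence s(k) = s(k−2)·s(k−1): e.g. 66·2 = 662.
Continuing: 662 · 2662 gives term 5.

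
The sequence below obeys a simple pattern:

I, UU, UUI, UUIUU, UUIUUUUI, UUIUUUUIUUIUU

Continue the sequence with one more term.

This is a Fibonacci-style word recurrence s(k) = s(k−1)·s(k−2): e.g. UU·I = UUI.
So term 7 is UUIUUUUIUUIUU·UUIUUUUI.

UUIUUUUIUUIUUUUIUUUUI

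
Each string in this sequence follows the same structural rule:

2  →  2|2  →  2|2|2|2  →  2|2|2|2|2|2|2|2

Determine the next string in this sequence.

2|2|2|2|2|2|2|2|2|2|2|2|2|2|2|2

s(k+1) = s(k)·|·s(k) — each term doubles the last with '|' between the halves.
One more doubling of 2|2|2|2|2|2|2|2 gives the answer.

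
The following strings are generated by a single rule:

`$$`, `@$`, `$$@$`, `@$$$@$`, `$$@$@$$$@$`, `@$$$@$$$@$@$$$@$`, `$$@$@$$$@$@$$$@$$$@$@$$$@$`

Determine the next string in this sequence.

@$$$@$$$@$@$$$@$$$@$@$$$@$@$$$@$$$@$@$$$@$

From term 3 onward, concatenate the second-to-last term with the last: $$·@$ = $$@$, @$·$$@$ = @$$$@$, …
Continuing: @$$$@$$$@$@$$$@$ · $$@$@$$$@$@$$$@$$$@$@$$$@$ gives term 8.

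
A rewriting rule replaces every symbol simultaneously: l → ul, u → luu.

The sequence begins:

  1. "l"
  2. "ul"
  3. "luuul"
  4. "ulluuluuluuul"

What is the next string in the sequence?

Applying the rule to each of the 13 symbols of ulluuluuluuul gives the pieces luu ul ul luu luu ul luu luu ul luu luu luu ul, which concatenate to the answer.

luuululluuluuulluuluuulluuluuluuul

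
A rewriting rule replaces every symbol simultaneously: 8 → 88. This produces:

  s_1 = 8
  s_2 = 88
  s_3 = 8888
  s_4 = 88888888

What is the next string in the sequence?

8888888888888888

Apply φ to 88888888 symbol by symbol: 8→88, 8→88, 8→88, 8→88, 8→88, 8→88, 8→88, 8→88; joined: 88 88 88 88 88 88 88 88.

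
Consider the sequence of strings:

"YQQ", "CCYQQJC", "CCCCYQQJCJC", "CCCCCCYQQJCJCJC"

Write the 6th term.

s(k+1) = CC·s(k)·JC, so each term gains CC as a prefix and JC as a suffix.
From CCCCCCYQQJCJCJC, 2 further steps: CCCCCCYQQJCJCJC → CCCCCCCCYQQJCJCJCJC → (answer).

CCCCCCCCCCYQQJCJCJCJCJC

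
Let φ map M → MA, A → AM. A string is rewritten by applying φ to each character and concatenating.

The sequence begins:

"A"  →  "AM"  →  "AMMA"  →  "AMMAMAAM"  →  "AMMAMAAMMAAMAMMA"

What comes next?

Applying the rule to each of the 16 symbols of AMMAMAAMMAAMAMMA gives the pieces AM MA MA AM MA AM AM MA MA AM AM MA AM MA MA AM, which concatenate to the answer.

AMMAMAAMMAAMAMMAMAAMAMMAAMMAMAAM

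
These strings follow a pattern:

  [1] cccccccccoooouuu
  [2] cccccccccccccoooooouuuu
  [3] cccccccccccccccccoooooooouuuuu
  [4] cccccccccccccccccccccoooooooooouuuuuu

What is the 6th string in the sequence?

cccccccccccccccccccccccccccccoooooooooooooouuuuuuuu

Reading off run lengths: c runs 9, 13, 17, 21; o runs 4, 6, 8, 10; u runs 3, 4, 5, 6 — each is linear in n, where the shown terms are n = 2, 3, 4, 5.
Setting n = 7 gives 29, 14, 8 characters in each block.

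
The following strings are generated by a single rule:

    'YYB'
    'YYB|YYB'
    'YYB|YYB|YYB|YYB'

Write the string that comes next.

s(k+1) = s(k)·|·s(k) — each term doubles the last with '|' between the halves.
Doubling YYB|YYB|YYB|YYB with '|' between the halves:

YYB|YYB|YYB|YYB|YYB|YYB|YYB|YYB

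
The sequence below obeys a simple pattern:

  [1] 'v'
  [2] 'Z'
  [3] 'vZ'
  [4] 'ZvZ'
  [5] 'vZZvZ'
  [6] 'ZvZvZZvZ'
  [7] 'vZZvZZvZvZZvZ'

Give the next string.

Each term (from the third on) is the two preceding terms concatenated in order: term 3 = v·Z = vZ.
So term 8 is ZvZvZZvZ·vZZvZZvZvZZvZ.

ZvZvZZvZvZZvZZvZvZZvZ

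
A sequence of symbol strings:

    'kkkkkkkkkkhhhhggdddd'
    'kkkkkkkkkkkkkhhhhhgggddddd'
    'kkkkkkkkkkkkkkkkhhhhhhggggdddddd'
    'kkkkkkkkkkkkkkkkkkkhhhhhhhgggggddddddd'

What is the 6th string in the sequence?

Each string has the form k^{3n+1} h^{n+1} g^{n-1} d^{n+1}, where the shown terms are n = 3, 4, 5, 6.
Setting n = 8 gives 25, 9, 7, 9 characters in each block.

kkkkkkkkkkkkkkkkkkkkkkkkkhhhhhhhhhgggggggddddddddd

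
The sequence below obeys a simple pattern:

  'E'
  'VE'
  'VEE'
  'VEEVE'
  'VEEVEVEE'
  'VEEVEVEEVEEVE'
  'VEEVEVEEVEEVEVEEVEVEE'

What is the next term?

VEEVEVEEVEEVEVEEVEVEEVEEVEVEEVEEVE

This is a Fibonacci-style word recurrence s(k) = s(k−1)·s(k−2): e.g. VE·E = VEE.
The next term joins VEEVEVEEVEEVEVEEVEVEE and VEEVEVEEVEEVE.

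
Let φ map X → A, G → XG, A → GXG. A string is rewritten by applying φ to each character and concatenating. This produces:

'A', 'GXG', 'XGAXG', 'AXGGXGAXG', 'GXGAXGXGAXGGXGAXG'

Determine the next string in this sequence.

φ(GXGAXGXGAXGGXGAXG) expands symbol-by-symbol to XG A XG GXG A XG A XG GXG A XG XG A XG GXG A XG; joining the 17 pieces gives the next term.

XGAXGGXGAXGAXGGXGAXGXGAXGGXGAXG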